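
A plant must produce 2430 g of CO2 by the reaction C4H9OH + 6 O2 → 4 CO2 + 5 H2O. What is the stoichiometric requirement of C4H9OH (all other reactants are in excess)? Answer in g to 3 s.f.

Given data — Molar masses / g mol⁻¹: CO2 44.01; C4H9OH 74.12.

n(CO2) = 2430 / 44.01 = 55.21 mol
n(C4H9OH) = (1/4) × 55.21 = 13.80 mol
mass = 13.80 × 74.12 = 1023 g

1020 g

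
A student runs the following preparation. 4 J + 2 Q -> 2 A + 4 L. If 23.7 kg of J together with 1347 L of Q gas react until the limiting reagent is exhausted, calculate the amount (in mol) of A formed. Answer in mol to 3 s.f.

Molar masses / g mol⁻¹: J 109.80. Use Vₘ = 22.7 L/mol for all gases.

59.3 mol

n(J) = 23.70×1000 / 109.80 = 215.8 mol
n(Q) = 1347 / 22.7 = 59.34 mol
n/ν for J = 215.8/4 = 53.95
n/ν for Q = 59.34/2 = 29.67
Smallest n/ν is Q → limiting reagent.
n(A) = (2/2) × 59.34 = 59.34 mol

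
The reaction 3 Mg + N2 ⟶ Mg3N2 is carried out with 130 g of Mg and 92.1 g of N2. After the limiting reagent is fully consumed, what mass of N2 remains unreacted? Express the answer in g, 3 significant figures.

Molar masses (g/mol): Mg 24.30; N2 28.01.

n(Mg) = 130.0 / 24.30 = 5.350 mol
n(N2) = 92.10 / 28.01 = 3.288 mol
n/ν for Mg = 5.350/3 = 1.783
n/ν for N2 = 3.288/1 = 3.288
Smallest n/ν is Mg → limiting reagent.
N2 consumed = (1/3) × 5.350 = 1.783 mol
N2 remaining = 3.288 − 1.783 = 1.505 mol
mass = 1.505 × 28.01 = 42.16 g

42.2 g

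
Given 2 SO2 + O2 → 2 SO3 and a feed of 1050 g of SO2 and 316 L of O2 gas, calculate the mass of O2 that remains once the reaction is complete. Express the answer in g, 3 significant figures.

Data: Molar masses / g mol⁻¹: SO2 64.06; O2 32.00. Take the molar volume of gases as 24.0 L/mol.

159 g

n(SO2) = 1050 / 64.06 = 16.39 mol
n(O2) = 316.0 / 24.0 = 13.17 mol
n/ν → SO2: 8.195, O2: 13.17; SO2 is limiting.
O2 consumed = (1/2) × 16.39 = 8.195 mol
O2 remaining = 13.17 − 8.195 = 4.975 mol
mass = 4.975 × 32.00 = 159.2 g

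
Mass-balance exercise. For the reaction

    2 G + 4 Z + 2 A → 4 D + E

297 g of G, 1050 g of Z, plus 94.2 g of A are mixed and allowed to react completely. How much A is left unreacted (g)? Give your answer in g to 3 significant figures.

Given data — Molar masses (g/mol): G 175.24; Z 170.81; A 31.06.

41.6 g

n(G) = 297.0 / 175.24 = 1.695 mol
n(Z) = 1050 / 170.81 = 6.147 mol
n(A) = 94.20 / 31.06 = 3.033 mol
n/ν for G = 1.695/2 = 0.8475
n/ν for Z = 6.147/4 = 1.537
n/ν for A = 3.033/2 = 1.517
Smallest n/ν is G → limiting reagent.
A consumed = (2/2) × 1.695 = 1.695 mol
A remaining = 3.033 − 1.695 = 1.338 mol
mass = 1.338 × 31.06 = 41.56 g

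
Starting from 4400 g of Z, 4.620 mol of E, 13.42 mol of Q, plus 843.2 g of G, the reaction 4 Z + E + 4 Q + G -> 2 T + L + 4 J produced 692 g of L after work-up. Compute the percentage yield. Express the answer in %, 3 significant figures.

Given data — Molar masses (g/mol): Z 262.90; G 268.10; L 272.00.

80.9 %

n(Z) = 4400 / 262.90 = 16.74 mol
n(E) = 4.620 mol
n(Q) = 13.42 mol
n(G) = 843.2 / 268.10 = 3.145 mol
n/ν → Z: 4.185, E: 4.620, Q: 3.355, G: 3.145; G is limiting.
theoretical n(L) = (1/1) × 3.145 = 3.145 mol → 855.4 g
% yield = 692 / 855.4 × 100 = 80.90 %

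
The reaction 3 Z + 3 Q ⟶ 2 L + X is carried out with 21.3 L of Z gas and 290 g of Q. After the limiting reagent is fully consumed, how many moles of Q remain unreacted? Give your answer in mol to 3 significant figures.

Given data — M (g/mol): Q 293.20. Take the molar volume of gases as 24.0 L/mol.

n(Z) = 21.30 / 24.0 = 0.8875 mol
n(Q) = 290.0 / 293.20 = 0.9891 mol
n/ν → Z: 0.2958, Q: 0.3297; Z is limiting.
Q consumed = (3/3) × 0.8875 = 0.8875 mol
Q remaining = 0.9891 − 0.8875 = 0.1016 mol

0.102 mol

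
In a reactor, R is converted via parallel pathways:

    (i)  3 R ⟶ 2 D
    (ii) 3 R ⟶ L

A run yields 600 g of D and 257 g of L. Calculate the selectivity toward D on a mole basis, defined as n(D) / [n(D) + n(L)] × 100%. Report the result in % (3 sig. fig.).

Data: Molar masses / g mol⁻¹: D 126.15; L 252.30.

82.4 %

n(D) = 600 / 126.15 = 4.756 mol
n(L) = 257 / 252.30 = 1.019 mol
selectivity = 4.756/(4.756+1.019) × 100 = 82.35 %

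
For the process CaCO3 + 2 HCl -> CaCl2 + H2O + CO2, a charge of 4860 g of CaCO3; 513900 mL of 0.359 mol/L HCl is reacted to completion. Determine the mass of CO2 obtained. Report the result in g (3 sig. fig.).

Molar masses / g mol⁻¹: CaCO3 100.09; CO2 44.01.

n(CaCO3) = 4860 / 100.09 = 48.56 mol
n(HCl) = 0.359 × 513900/1000 = 184.5 mol
n/ν for CaCO3 = 48.56/1 = 48.56
n/ν for HCl = 184.5/2 = 92.25
Smallest n/ν is CaCO3 → limiting reagent.
n(CO2) = (1/1) × 48.56 = 48.56 mol
mass = 48.56 × 44.01 = 2137 g

2140 g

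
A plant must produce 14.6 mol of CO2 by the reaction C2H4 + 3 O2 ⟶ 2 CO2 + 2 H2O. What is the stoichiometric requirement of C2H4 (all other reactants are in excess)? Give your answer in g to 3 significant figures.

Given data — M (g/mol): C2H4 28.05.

n(CO2) = 14.60 mol
n(C2H4) = (1/2) × 14.60 = 7.300 mol
mass = 7.300 × 28.05 = 204.8 g

205 g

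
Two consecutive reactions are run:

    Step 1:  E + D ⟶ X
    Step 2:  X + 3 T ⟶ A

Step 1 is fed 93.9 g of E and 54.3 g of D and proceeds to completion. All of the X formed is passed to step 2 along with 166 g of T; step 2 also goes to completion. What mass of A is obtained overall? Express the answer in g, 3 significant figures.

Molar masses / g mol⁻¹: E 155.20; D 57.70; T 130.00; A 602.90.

Step 1:
n(E) = 93.90 / 155.20 = 0.6050 mol
n(D) = 54.30 / 57.70 = 0.9411 mol
n/ν for E = 0.6050/1 = 0.6050
n/ν for D = 0.9411/1 = 0.9411
Smallest n/ν is E → limiting reagent.
n(X) produced = (1/1) × 0.6050 = 0.6050 mol
Step 2:
n(X) available = 0.6050 mol
n(T) = 166.0 / 130.00 = 1.277 mol
n/ν for X = 0.6050/1 = 0.6050
n/ν for T = 1.277/3 = 0.4257
Smallest n/ν is T → limiting reagent.
n(A) = (1/3) × 1.277 = 0.4257 mol
mass = 0.4257 × 602.90 = 256.7 g

257 g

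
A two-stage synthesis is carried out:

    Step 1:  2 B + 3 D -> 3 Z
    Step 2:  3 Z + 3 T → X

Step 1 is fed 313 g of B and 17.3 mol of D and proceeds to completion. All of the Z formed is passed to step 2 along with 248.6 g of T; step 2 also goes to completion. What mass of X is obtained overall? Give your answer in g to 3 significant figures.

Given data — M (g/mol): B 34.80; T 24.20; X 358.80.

1230 g

Step 1:
n(B) = 313.0 / 34.80 = 8.994 mol
n(D) = 17.30 mol
n/ν for B = 8.994/2 = 4.497
n/ν for D = 17.30/3 = 5.767
Smallest n/ν is B → limiting reagent.
n(Z) produced = (3/2) × 8.994 = 13.49 mol
Step 2:
n(Z) available = 13.49 mol
n(T) = 248.6 / 24.20 = 10.27 mol
n/ν for Z = 13.49/3 = 4.497
n/ν for T = 10.27/3 = 3.423
Smallest n/ν is T → limiting reagent.
n(X) = (1/3) × 10.27 = 3.423 mol
mass = 3.423 × 358.80 = 1228 g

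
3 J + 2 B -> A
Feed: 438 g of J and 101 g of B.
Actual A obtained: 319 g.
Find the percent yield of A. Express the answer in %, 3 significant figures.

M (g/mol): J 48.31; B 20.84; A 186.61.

70.5 %

n(J) = 438.0 / 48.31 = 9.066 mol
n(B) = 101.0 / 20.84 = 4.846 mol
n/ν → J: 3.022, B: 2.423; B is limiting.
theoretical n(A) = (1/2) × 4.846 = 2.423 mol → 452.2 g
% yield = 319 / 452.2 × 100 = 70.54 %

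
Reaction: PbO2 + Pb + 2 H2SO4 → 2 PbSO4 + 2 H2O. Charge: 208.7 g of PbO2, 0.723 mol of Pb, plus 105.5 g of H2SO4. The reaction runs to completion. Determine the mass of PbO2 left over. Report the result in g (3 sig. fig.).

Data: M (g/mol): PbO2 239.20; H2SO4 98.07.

80.0 g

n(PbO2) = 208.7 / 239.20 = 0.8725 mol
n(Pb) = 0.7230 mol
n(H2SO4) = 105.5 / 98.07 = 1.076 mol
n/ν for PbO2 = 0.8725/1 = 0.8725
n/ν for Pb = 0.7230/1 = 0.7230
n/ν for H2SO4 = 1.076/2 = 0.5380
Smallest n/ν is H2SO4 → limiting reagent.
PbO2 consumed = (1/2) × 1.076 = 0.5380 mol
PbO2 remaining = 0.8725 − 0.5380 = 0.3345 mol
mass = 0.3345 × 239.20 = 80.01 g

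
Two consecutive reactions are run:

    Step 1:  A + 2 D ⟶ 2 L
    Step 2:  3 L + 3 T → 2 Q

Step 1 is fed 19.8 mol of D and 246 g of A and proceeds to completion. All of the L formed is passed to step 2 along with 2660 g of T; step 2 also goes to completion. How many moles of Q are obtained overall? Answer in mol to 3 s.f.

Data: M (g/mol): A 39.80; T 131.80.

8.24 mol

Step 1:
n(D) = 19.80 mol
n(A) = 246.0 / 39.80 = 6.181 mol
n/ν → D: 9.900, A: 6.181; A is limiting.
n(L) produced = (2/1) × 6.181 = 12.36 mol
Step 2:
n(L) available = 12.36 mol
n(T) = 2660 / 131.80 = 20.18 mol
n/ν → L: 4.120, T: 6.727; L is limiting.
n(Q) = (2/3) × 12.36 = 8.240 mol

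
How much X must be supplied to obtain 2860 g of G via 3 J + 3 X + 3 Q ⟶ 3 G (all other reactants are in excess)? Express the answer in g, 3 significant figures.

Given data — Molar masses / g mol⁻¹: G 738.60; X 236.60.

n(G) = 2860 / 738.60 = 3.872 mol
n(X) = (3/3) × 3.872 = 3.872 mol
mass = 3.872 × 236.60 = 916.1 g

916 g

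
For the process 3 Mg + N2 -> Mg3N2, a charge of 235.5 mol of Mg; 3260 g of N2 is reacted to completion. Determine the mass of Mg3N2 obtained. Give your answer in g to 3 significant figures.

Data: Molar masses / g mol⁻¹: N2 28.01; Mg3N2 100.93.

n(Mg) = 235.5 mol
n(N2) = 3260 / 28.01 = 116.4 mol
n/ν → Mg: 78.50, N2: 116.4; Mg is limiting.
n(Mg3N2) = (1/3) × 235.5 = 78.50 mol
mass = 78.50 × 100.93 = 7923 g

7920 g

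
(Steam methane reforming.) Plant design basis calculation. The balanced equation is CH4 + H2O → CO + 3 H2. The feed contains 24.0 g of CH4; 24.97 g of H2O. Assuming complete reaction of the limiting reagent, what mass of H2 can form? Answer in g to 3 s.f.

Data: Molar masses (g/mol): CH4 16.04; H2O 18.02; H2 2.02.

n(CH4) = 24.00 / 16.04 = 1.496 mol
n(H2O) = 24.97 / 18.02 = 1.386 mol
n/ν for CH4 = 1.496/1 = 1.496
n/ν for H2O = 1.386/1 = 1.386
Smallest n/ν is H2O → limiting reagent.
n(H2) = (3/1) × 1.386 = 4.158 mol
mass = 4.158 × 2.02 = 8.399 g

8.40 g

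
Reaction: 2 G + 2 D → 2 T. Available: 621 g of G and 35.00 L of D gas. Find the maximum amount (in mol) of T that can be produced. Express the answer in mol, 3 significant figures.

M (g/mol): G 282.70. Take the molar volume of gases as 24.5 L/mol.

n(G) = 621.0 / 282.70 = 2.197 mol
n(D) = 35.00 / 24.5 = 1.429 mol
n/ν → G: 1.099, D: 0.7145; D is limiting.
n(T) = (2/2) × 1.429 = 1.429 mol

1.43 mol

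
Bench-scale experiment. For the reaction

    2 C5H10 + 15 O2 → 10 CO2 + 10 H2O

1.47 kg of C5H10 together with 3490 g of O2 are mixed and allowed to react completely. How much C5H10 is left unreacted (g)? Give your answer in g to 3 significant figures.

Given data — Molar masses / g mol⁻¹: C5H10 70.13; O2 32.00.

450 g

n(C5H10) = 1.470×1000 / 70.13 = 20.96 mol
n(O2) = 3490 / 32.00 = 109.1 mol
n/ν → C5H10: 10.48, O2: 7.273; O2 is limiting.
C5H10 consumed = (2/15) × 109.1 = 14.55 mol
C5H10 remaining = 20.96 − 14.55 = 6.410 mol
mass = 6.410 × 70.13 = 449.5 g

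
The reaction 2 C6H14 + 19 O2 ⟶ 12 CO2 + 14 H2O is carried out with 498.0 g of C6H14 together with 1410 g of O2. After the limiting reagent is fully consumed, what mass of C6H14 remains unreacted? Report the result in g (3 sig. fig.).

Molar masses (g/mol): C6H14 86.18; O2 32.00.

n(C6H14) = 498.0 / 86.18 = 5.779 mol
n(O2) = 1410 / 32.00 = 44.06 mol
n/ν for C6H14 = 5.779/2 = 2.890
n/ν for O2 = 44.06/19 = 2.319
Smallest n/ν is O2 → limiting reagent.
C6H14 consumed = (2/19) × 44.06 = 4.638 mol
C6H14 remaining = 5.779 − 4.638 = 1.141 mol
mass = 1.141 × 86.18 = 98.33 g

98.3 g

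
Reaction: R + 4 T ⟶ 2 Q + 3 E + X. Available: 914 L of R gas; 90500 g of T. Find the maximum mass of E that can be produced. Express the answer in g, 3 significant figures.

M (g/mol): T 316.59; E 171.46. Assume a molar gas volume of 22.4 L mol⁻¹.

n(R) = 914.0 / 22.4 = 40.80 mol
n(T) = 90500 / 316.59 = 285.9 mol
n/ν → R: 40.80, T: 71.48; R is limiting.
n(E) = (3/1) × 40.80 = 122.4 mol
mass = 122.4 × 171.46 = 20990 g

21000 g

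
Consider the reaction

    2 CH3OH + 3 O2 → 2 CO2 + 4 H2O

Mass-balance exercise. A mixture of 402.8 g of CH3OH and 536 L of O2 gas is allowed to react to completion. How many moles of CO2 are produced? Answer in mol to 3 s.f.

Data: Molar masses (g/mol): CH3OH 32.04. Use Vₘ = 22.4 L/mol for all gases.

n(CH3OH) = 402.8 / 32.04 = 12.57 mol
n(O2) = 536.0 / 22.4 = 23.93 mol
n/ν for CH3OH = 12.57/2 = 6.285
n/ν for O2 = 23.93/3 = 7.977
Smallest n/ν is CH3OH → limiting reagent.
n(CO2) = (2/2) × 12.57 = 12.57 mol

12.6 mol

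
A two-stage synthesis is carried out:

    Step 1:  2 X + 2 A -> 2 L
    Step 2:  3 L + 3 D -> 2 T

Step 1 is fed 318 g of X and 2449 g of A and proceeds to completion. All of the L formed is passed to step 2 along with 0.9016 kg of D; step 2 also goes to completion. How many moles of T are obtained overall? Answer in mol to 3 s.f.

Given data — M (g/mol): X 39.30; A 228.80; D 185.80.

Step 1:
n(X) = 318.0 / 39.30 = 8.092 mol
n(A) = 2449 / 228.80 = 10.70 mol
n/ν for X = 8.092/2 = 4.046
n/ν for A = 10.70/2 = 5.350
Smallest n/ν is X → limiting reagent.
n(L) produced = (2/2) × 8.092 = 8.092 mol
Step 2:
n(L) available = 8.092 mol
n(D) = 0.9016×1000 / 185.80 = 4.853 mol
n/ν for L = 8.092/3 = 2.697
n/ν for D = 4.853/3 = 1.618
Smallest n/ν is D → limiting reagent.
n(T) = (2/3) × 4.853 = 3.235 mol

3.24 mol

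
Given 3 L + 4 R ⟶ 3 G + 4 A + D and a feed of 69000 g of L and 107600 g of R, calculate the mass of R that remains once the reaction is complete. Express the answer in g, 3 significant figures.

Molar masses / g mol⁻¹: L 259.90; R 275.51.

n(L) = 69000 / 259.90 = 265.5 mol
n(R) = 107600 / 275.51 = 390.5 mol
n/ν for L = 265.5/3 = 88.50
n/ν for R = 390.5/4 = 97.63
Smallest n/ν is L → limiting reagent.
R consumed = (4/3) × 265.5 = 354.0 mol
R remaining = 390.5 − 354.0 = 36.50 mol
mass = 36.50 × 275.51 = 10060 g

10100 g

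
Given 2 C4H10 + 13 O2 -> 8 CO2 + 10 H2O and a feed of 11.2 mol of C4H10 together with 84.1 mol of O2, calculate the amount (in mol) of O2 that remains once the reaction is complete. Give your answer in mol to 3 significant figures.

n(C4H10) = 11.20 mol
n(O2) = 84.10 mol
n/ν for C4H10 = 11.20/2 = 5.600
n/ν for O2 = 84.10/13 = 6.469
Smallest n/ν is C4H10 → limiting reagent.
O2 consumed = (13/2) × 11.20 = 72.80 mol
O2 remaining = 84.10 − 72.80 = 11.30 mol

11.3 mol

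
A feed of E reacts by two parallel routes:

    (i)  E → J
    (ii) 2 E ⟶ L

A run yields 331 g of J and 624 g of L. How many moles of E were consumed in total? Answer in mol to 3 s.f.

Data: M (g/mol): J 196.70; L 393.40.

n(J) = 331 / 196.70 = 1.683 mol
n(L) = 624 / 393.40 = 1.586 mol
n(E) via (i) = (1/1)×1.683 = 1.683 mol
n(E) via (ii) = (2/1)×1.586 = 3.172 mol
total n(E) = 1.683 + 3.172 = 4.855 mol

4.86 mol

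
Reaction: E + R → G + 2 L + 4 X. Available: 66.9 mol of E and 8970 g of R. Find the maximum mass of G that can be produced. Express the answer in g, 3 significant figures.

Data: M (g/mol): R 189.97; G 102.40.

n(E) = 66.90 mol
n(R) = 8970 / 189.97 = 47.22 mol
n/ν for E = 66.90/1 = 66.90
n/ν for R = 47.22/1 = 47.22
Smallest n/ν is R → limiting reagent.
n(G) = (1/1) × 47.22 = 47.22 mol
mass = 47.22 × 102.40 = 4835 g

4840 g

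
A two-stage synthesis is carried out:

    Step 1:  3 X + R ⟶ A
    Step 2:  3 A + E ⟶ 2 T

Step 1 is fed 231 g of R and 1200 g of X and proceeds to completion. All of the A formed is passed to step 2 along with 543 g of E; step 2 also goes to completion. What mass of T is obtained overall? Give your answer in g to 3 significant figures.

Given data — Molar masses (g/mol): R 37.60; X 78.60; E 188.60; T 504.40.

1710 g

Step 1:
n(R) = 231.0 / 37.60 = 6.144 mol
n(X) = 1200 / 78.60 = 15.27 mol
n/ν for R = 6.144/1 = 6.144
n/ν for X = 15.27/3 = 5.090
Smallest n/ν is X → limiting reagent.
n(A) produced = (1/3) × 15.27 = 5.090 mol
Step 2:
n(A) available = 5.090 mol
n(E) = 543.0 / 188.60 = 2.879 mol
n/ν for A = 5.090/3 = 1.697
n/ν for E = 2.879/1 = 2.879
Smallest n/ν is A → limiting reagent.
n(T) = (2/3) × 5.090 = 3.393 mol
mass = 3.393 × 504.40 = 1711 g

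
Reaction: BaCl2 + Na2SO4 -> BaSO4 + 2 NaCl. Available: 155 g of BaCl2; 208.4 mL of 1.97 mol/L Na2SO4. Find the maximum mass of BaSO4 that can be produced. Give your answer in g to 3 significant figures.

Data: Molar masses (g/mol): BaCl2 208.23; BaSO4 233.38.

95.8 g

n(BaCl2) = 155.0 / 208.23 = 0.7444 mol
n(Na2SO4) = 1.97 × 208.4/1000 = 0.4105 mol
n/ν for BaCl2 = 0.7444/1 = 0.7444
n/ν for Na2SO4 = 0.4105/1 = 0.4105
Smallest n/ν is Na2SO4 → limiting reagent.
n(BaSO4) = (1/1) × 0.4105 = 0.4105 mol
mass = 0.4105 × 233.38 = 95.80 g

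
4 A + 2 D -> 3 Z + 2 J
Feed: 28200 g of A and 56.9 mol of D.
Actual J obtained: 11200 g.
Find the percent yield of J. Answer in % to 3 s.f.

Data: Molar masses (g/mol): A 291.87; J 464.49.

n(A) = 28200 / 291.87 = 96.62 mol
n(D) = 56.90 mol
n/ν for A = 96.62/4 = 24.16
n/ν for D = 56.90/2 = 28.45
Smallest n/ν is A → limiting reagent.
theoretical n(J) = (2/4) × 96.62 = 48.31 mol → 22440 g
% yield = 11200 / 22440 × 100 = 49.91 %

49.9 %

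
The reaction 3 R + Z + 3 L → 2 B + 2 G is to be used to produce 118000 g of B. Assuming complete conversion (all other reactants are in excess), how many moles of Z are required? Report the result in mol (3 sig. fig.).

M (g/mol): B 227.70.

n(B) = 118000 / 227.70 = 518.2 mol
n(Z) = (1/2) × 518.2 = 259.1 mol

259 mol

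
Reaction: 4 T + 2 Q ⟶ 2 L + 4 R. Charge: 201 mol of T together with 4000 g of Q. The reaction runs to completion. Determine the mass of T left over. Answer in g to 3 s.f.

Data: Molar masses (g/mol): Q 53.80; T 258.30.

n(T) = 201.0 mol
n(Q) = 4000 / 53.80 = 74.35 mol
n/ν for T = 201.0/4 = 50.25
n/ν for Q = 74.35/2 = 37.18
Smallest n/ν is Q → limiting reagent.
T consumed = (4/2) × 74.35 = 148.7 mol
T remaining = 201.0 − 148.7 = 52.30 mol
mass = 52.30 × 258.30 = 13510 g

13500 g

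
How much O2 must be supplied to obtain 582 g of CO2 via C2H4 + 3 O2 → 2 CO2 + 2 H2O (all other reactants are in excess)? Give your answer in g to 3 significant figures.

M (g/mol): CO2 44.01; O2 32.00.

n(CO2) = 582 / 44.01 = 13.22 mol
n(O2) = (3/2) × 13.22 = 19.83 mol
mass = 19.83 × 32.00 = 634.6 g

635 g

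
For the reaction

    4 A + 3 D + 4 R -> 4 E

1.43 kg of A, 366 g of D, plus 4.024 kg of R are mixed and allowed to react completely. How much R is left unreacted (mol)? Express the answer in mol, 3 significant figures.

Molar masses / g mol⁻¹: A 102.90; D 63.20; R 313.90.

5.10 mol

n(A) = 1.430×1000 / 102.90 = 13.90 mol
n(D) = 366.0 / 63.20 = 5.791 mol
n(R) = 4.024×1000 / 313.90 = 12.82 mol
n/ν for A = 13.90/4 = 3.475
n/ν for D = 5.791/3 = 1.930
n/ν for R = 12.82/4 = 3.205
Smallest n/ν is D → limiting reagent.
R consumed = (4/3) × 5.791 = 7.721 mol
R remaining = 12.82 − 7.721 = 5.099 mol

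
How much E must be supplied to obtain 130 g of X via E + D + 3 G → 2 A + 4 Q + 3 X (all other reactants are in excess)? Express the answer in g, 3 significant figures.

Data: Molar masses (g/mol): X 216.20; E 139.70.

28.0 g

n(X) = 130 / 216.20 = 0.6013 mol
n(E) = (1/3) × 0.6013 = 0.2004 mol
mass = 0.2004 × 139.70 = 28.00 g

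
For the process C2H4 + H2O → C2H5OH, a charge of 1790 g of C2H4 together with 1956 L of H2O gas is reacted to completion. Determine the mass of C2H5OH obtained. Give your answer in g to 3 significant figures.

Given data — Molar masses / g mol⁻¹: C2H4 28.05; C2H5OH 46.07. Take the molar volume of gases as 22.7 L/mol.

n(C2H4) = 1790 / 28.05 = 63.81 mol
n(H2O) = 1956 / 22.7 = 86.17 mol
n/ν for C2H4 = 63.81/1 = 63.81
n/ν for H2O = 86.17/1 = 86.17
Smallest n/ν is C2H4 → limiting reagent.
n(C2H5OH) = (1/1) × 63.81 = 63.81 mol
mass = 63.81 × 46.07 = 2940 g

2940 g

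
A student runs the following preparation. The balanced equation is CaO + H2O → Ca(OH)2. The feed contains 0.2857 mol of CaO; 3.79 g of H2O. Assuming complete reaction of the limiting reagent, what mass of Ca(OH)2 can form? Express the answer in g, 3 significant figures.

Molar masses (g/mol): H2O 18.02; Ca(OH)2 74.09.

n(CaO) = 0.2857 mol
n(H2O) = 3.790 / 18.02 = 0.2103 mol
n/ν for CaO = 0.2857/1 = 0.2857
n/ν for H2O = 0.2103/1 = 0.2103
Smallest n/ν is H2O → limiting reagent.
n(Ca(OH)2) = (1/1) × 0.2103 = 0.2103 mol
mass = 0.2103 × 74.09 = 15.58 g

15.6 g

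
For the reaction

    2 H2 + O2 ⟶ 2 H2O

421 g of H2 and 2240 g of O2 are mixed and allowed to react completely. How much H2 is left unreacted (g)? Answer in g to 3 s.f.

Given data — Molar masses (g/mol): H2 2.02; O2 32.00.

n(H2) = 421.0 / 2.02 = 208.4 mol
n(O2) = 2240 / 32.00 = 70.00 mol
n/ν for H2 = 208.4/2 = 104.2
n/ν for O2 = 70.00/1 = 70.00
Smallest n/ν is O2 → limiting reagent.
H2 consumed = (2/1) × 70.00 = 140.0 mol
H2 remaining = 208.4 − 140.0 = 68.40 mol
mass = 68.40 × 2.02 = 138.2 g

138 g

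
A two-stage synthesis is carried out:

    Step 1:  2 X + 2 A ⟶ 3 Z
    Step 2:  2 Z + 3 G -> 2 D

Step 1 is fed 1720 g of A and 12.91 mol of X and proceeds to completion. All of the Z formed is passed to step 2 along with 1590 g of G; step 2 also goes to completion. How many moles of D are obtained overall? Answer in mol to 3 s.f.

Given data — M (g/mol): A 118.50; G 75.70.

Step 1:
n(A) = 1720 / 118.50 = 14.51 mol
n(X) = 12.91 mol
n/ν for A = 14.51/2 = 7.255
n/ν for X = 12.91/2 = 6.455
Smallest n/ν is X → limiting reagent.
n(Z) produced = (3/2) × 12.91 = 19.37 mol
Step 2:
n(Z) available = 19.37 mol
n(G) = 1590 / 75.70 = 21.00 mol
n/ν for Z = 19.37/2 = 9.685
n/ν for G = 21.00/3 = 7.000
Smallest n/ν is G → limiting reagent.
n(D) = (2/3) × 21.00 = 14.00 mol

14.0 mol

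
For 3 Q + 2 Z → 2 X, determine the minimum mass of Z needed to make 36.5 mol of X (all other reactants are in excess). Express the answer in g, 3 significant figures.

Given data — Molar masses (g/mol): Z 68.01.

2480 g

n(X) = 36.50 mol
n(Z) = (2/2) × 36.50 = 36.50 mol
mass = 36.50 × 68.01 = 2482 g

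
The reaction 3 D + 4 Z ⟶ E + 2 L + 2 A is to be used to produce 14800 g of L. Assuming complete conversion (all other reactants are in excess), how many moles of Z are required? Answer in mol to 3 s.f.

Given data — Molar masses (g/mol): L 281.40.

n(L) = 14800 / 281.40 = 52.59 mol
n(Z) = (4/2) × 52.59 = 105.2 mol

105 mol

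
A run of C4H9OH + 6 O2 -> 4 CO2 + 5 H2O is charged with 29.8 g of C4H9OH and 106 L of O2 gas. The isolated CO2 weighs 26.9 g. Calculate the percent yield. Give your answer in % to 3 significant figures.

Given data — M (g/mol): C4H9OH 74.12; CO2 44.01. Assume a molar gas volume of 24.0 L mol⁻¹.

38.0 %

n(C4H9OH) = 29.80 / 74.12 = 0.4021 mol
n(O2) = 106.0 / 24.0 = 4.417 mol
n/ν → C4H9OH: 0.4021, O2: 0.7362; C4H9OH is limiting.
theoretical n(CO2) = (4/1) × 0.4021 = 1.608 mol → 70.77 g
% yield = 26.9 / 70.77 × 100 = 38.01 %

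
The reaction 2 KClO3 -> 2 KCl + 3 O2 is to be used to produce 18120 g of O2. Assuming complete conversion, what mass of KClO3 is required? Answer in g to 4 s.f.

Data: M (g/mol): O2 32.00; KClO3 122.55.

46260 g

n(O2) = 18120 / 32.00 = 566.3 mol
n(KClO3) = (2/3) × 566.3 = 377.5 mol
mass = 377.5 × 122.55 = 46260 g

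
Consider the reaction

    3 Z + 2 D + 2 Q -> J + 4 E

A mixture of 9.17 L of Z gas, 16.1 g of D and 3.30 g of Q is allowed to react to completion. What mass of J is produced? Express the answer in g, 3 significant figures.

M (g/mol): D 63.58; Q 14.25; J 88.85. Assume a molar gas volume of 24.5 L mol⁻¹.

10.3 g

n(Z) = 9.170 / 24.5 = 0.3743 mol
n(D) = 16.10 / 63.58 = 0.2532 mol
n(Q) = 3.300 / 14.25 = 0.2316 mol
n/ν for Z = 0.3743/3 = 0.1248
n/ν for D = 0.2532/2 = 0.1266
n/ν for Q = 0.2316/2 = 0.1158
Smallest n/ν is Q → limiting reagent.
n(J) = (1/2) × 0.2316 = 0.1158 mol
mass = 0.1158 × 88.85 = 10.29 g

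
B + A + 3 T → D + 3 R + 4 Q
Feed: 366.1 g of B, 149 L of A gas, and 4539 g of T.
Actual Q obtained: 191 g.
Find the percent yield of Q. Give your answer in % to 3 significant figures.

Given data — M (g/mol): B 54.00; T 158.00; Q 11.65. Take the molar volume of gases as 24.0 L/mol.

n(B) = 366.1 / 54.00 = 6.780 mol
n(A) = 149.0 / 24.0 = 6.208 mol
n(T) = 4539 / 158.00 = 28.73 mol
n/ν for B = 6.780/1 = 6.780
n/ν for A = 6.208/1 = 6.208
n/ν for T = 28.73/3 = 9.577
Smallest n/ν is A → limiting reagent.
theoretical n(Q) = (4/1) × 6.208 = 24.83 mol → 289.3 g
% yield = 191 / 289.3 × 100 = 66.02 %

66.0 %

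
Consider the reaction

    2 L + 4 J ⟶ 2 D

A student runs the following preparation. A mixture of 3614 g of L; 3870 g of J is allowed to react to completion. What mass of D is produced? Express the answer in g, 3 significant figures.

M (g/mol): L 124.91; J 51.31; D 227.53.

n(L) = 3614 / 124.91 = 28.93 mol
n(J) = 3870 / 51.31 = 75.42 mol
n/ν for L = 28.93/2 = 14.47
n/ν for J = 75.42/4 = 18.86
Smallest n/ν is L → limiting reagent.
n(D) = (2/2) × 28.93 = 28.93 mol
mass = 28.93 × 227.53 = 6582 g

6580 g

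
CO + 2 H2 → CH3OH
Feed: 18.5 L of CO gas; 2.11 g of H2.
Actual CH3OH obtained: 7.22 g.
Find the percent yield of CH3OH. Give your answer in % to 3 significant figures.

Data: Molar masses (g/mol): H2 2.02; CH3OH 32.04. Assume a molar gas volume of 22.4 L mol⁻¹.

n(CO) = 18.50 / 22.4 = 0.8259 mol
n(H2) = 2.110 / 2.02 = 1.045 mol
n/ν for CO = 0.8259/1 = 0.8259
n/ν for H2 = 1.045/2 = 0.5225
Smallest n/ν is H2 → limiting reagent.
theoretical n(CH3OH) = (1/2) × 1.045 = 0.5225 mol → 16.74 g
% yield = 7.22 / 16.74 × 100 = 43.13 %

43.1 %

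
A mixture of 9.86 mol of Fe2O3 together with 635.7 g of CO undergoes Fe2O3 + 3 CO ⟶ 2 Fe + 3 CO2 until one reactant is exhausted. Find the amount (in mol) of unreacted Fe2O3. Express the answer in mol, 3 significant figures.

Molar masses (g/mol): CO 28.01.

2.29 mol

n(Fe2O3) = 9.860 mol
n(CO) = 635.7 / 28.01 = 22.70 mol
n/ν for Fe2O3 = 9.860/1 = 9.860
n/ν for CO = 22.70/3 = 7.567
Smallest n/ν is CO → limiting reagent.
Fe2O3 consumed = (1/3) × 22.70 = 7.567 mol
Fe2O3 remaining = 9.860 − 7.567 = 2.293 mol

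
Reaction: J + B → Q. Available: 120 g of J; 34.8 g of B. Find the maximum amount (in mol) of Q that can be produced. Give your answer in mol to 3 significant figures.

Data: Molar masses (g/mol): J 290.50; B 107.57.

0.324 mol

n(J) = 120.0 / 290.50 = 0.4131 mol
n(B) = 34.80 / 107.57 = 0.3235 mol
n/ν → J: 0.4131, B: 0.3235; B is limiting.
n(Q) = (1/1) × 0.3235 = 0.3235 mol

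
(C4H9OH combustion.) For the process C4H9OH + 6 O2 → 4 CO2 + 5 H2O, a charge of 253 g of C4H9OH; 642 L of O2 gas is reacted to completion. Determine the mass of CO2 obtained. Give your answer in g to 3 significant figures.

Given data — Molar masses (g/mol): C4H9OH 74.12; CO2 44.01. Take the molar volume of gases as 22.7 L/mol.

601 g

n(C4H9OH) = 253.0 / 74.12 = 3.413 mol
n(O2) = 642.0 / 22.7 = 28.28 mol
n/ν for C4H9OH = 3.413/1 = 3.413
n/ν for O2 = 28.28/6 = 4.713
Smallest n/ν is C4H9OH → limiting reagent.
n(CO2) = (4/1) × 3.413 = 13.65 mol
mass = 13.65 × 44.01 = 600.7 g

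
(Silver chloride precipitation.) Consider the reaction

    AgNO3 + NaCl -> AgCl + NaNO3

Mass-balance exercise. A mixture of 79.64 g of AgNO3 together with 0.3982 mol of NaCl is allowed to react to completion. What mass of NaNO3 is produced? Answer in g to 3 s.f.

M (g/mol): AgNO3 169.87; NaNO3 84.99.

n(AgNO3) = 79.64 / 169.87 = 0.4688 mol
n(NaCl) = 0.3982 mol
n/ν for AgNO3 = 0.4688/1 = 0.4688
n/ν for NaCl = 0.3982/1 = 0.3982
Smallest n/ν is NaCl → limiting reagent.
n(NaNO3) = (1/1) × 0.3982 = 0.3982 mol
mass = 0.3982 × 84.99 = 33.84 g

33.8 g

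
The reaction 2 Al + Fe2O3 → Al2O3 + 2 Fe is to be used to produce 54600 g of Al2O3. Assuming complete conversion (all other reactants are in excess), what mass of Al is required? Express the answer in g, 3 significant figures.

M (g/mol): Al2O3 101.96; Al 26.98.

n(Al2O3) = 54600 / 101.96 = 535.5 mol
n(Al) = (2/1) × 535.5 = 1071 mol
mass = 1071 × 26.98 = 28900 g

28900 g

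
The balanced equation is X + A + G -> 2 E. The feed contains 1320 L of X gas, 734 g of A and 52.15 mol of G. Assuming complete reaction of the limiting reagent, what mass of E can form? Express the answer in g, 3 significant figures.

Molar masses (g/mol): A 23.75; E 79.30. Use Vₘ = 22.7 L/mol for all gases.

4900 g

n(X) = 1320 / 22.7 = 58.15 mol
n(A) = 734.0 / 23.75 = 30.91 mol
n(G) = 52.15 mol
n/ν for X = 58.15/1 = 58.15
n/ν for A = 30.91/1 = 30.91
n/ν for G = 52.15/1 = 52.15
Smallest n/ν is A → limiting reagent.
n(E) = (2/1) × 30.91 = 61.82 mol
mass = 61.82 × 79.30 = 4902 g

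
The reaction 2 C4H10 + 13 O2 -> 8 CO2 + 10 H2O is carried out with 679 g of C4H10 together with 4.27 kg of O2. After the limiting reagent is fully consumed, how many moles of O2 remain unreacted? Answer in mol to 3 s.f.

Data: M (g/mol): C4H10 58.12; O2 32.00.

57.5 mol

n(C4H10) = 679.0 / 58.12 = 11.68 mol
n(O2) = 4.270×1000 / 32.00 = 133.4 mol
n/ν for C4H10 = 11.68/2 = 5.840
n/ν for O2 = 133.4/13 = 10.26
Smallest n/ν is C4H10 → limiting reagent.
O2 consumed = (13/2) × 11.68 = 75.92 mol
O2 remaining = 133.4 − 75.92 = 57.48 mol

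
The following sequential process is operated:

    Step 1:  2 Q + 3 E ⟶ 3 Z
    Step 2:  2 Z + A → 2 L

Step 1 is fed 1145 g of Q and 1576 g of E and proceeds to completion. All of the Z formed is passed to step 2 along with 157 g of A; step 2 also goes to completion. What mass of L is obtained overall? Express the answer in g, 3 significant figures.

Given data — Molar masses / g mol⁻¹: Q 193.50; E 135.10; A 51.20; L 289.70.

Step 1:
n(Q) = 1145 / 193.50 = 5.917 mol
n(E) = 1576 / 135.10 = 11.67 mol
n/ν for Q = 5.917/2 = 2.959
n/ν for E = 11.67/3 = 3.890
Smallest n/ν is Q → limiting reagent.
n(Z) produced = (3/2) × 5.917 = 8.876 mol
Step 2:
n(Z) available = 8.876 mol
n(A) = 157.0 / 51.20 = 3.066 mol
n/ν for Z = 8.876/2 = 4.438
n/ν for A = 3.066/1 = 3.066
Smallest n/ν is A → limiting reagent.
n(L) = (2/1) × 3.066 = 6.132 mol
mass = 6.132 × 289.70 = 1776 g

1780 g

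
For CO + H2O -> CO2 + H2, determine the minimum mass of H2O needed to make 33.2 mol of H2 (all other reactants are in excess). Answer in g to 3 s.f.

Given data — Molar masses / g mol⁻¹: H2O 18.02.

n(H2) = 33.20 mol
n(H2O) = (1/1) × 33.20 = 33.20 mol
mass = 33.20 × 18.02 = 598.3 g

598 g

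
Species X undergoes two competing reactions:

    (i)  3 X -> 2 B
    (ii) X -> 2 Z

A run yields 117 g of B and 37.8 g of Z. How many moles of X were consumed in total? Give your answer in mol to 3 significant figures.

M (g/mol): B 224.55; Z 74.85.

1.03 mol

n(B) = 117 / 224.55 = 0.5210 mol
n(Z) = 37.8 / 74.85 = 0.5050 mol
n(X) via (i) = (3/2)×0.5210 = 0.7815 mol
n(X) via (ii) = (1/2)×0.5050 = 0.2525 mol
total n(X) = 0.7815 + 0.2525 = 1.034 mol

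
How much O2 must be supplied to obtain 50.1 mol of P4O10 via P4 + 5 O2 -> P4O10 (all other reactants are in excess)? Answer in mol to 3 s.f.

251 mol

n(P4O10) = 50.10 mol
n(O2) = (5/1) × 50.10 = 250.5 mol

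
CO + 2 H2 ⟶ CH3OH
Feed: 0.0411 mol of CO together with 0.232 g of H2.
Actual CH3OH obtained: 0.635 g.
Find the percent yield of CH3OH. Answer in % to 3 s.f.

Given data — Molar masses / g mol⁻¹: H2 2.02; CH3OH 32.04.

n(CO) = 0.04110 mol
n(H2) = 0.2320 / 2.02 = 0.1149 mol
n/ν → CO: 0.04110, H2: 0.05745; CO is limiting.
theoretical n(CH3OH) = (1/1) × 0.04110 = 0.04110 mol → 1.317 g
% yield = 0.635 / 1.317 × 100 = 48.22 %

48.2 %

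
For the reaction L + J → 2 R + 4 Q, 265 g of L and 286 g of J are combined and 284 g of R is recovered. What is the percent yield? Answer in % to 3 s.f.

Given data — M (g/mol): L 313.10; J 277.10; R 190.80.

n(L) = 265.0 / 313.10 = 0.8464 mol
n(J) = 286.0 / 277.10 = 1.032 mol
n/ν for L = 0.8464/1 = 0.8464
n/ν for J = 1.032/1 = 1.032
Smallest n/ν is L → limiting reagent.
theoretical n(R) = (2/1) × 0.8464 = 1.693 mol → 323.0 g
% yield = 284 / 323.0 × 100 = 87.93 %

87.9 %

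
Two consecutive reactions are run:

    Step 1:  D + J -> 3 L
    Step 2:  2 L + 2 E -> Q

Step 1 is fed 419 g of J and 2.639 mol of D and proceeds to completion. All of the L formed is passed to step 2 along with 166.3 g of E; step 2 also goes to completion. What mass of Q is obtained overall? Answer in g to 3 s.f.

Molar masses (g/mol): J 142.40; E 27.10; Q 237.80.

730 g

Step 1:
n(J) = 419.0 / 142.40 = 2.942 mol
n(D) = 2.639 mol
n/ν for J = 2.942/1 = 2.942
n/ν for D = 2.639/1 = 2.639
Smallest n/ν is D → limiting reagent.
n(L) produced = (3/1) × 2.639 = 7.917 mol
Step 2:
n(L) available = 7.917 mol
n(E) = 166.3 / 27.10 = 6.137 mol
n/ν for L = 7.917/2 = 3.959
n/ν for E = 6.137/2 = 3.069
Smallest n/ν is E → limiting reagent.
n(Q) = (1/2) × 6.137 = 3.069 mol
mass = 3.069 × 237.80 = 729.8 g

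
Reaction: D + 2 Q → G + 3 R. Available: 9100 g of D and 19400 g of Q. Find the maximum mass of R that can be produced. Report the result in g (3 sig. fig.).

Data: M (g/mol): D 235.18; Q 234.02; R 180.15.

n(D) = 9100 / 235.18 = 38.69 mol
n(Q) = 19400 / 234.02 = 82.90 mol
n/ν for D = 38.69/1 = 38.69
n/ν for Q = 82.90/2 = 41.45
Smallest n/ν is D → limiting reagent.
n(R) = (3/1) × 38.69 = 116.1 mol
mass = 116.1 × 180.15 = 20920 g

20900 g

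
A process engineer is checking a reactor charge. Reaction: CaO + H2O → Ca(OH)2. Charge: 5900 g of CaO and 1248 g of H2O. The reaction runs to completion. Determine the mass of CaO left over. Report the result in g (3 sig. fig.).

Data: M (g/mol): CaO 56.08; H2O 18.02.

n(CaO) = 5900 / 56.08 = 105.2 mol
n(H2O) = 1248 / 18.02 = 69.26 mol
n/ν for CaO = 105.2/1 = 105.2
n/ν for H2O = 69.26/1 = 69.26
Smallest n/ν is H2O → limiting reagent.
CaO consumed = (1/1) × 69.26 = 69.26 mol
CaO remaining = 105.2 − 69.26 = 35.94 mol
mass = 35.94 × 56.08 = 2016 g

2020 g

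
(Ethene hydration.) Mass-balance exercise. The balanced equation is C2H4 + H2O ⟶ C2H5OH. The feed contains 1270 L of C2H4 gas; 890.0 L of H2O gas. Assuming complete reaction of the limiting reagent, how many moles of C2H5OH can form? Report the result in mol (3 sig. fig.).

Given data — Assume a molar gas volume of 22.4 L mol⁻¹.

39.7 mol

n(C2H4) = 1270 / 22.4 = 56.70 mol
n(H2O) = 890.0 / 22.4 = 39.73 mol
n/ν for C2H4 = 56.70/1 = 56.70
n/ν for H2O = 39.73/1 = 39.73
Smallest n/ν is H2O → limiting reagent.
n(C2H5OH) = (1/1) × 39.73 = 39.73 mol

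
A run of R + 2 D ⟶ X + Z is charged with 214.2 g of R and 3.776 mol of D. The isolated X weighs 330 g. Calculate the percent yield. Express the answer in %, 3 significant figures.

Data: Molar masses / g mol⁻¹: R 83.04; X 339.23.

n(R) = 214.2 / 83.04 = 2.579 mol
n(D) = 3.776 mol
n/ν → R: 2.579, D: 1.888; D is limiting.
theoretical n(X) = (1/2) × 3.776 = 1.888 mol → 640.5 g
% yield = 330 / 640.5 × 100 = 51.52 %

51.5 %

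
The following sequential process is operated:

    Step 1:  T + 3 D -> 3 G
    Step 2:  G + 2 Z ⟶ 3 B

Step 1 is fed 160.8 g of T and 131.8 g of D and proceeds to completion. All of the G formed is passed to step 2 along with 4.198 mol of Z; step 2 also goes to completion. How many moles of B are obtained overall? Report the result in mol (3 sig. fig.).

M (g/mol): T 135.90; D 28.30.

6.30 mol

Step 1:
n(T) = 160.8 / 135.90 = 1.183 mol
n(D) = 131.8 / 28.30 = 4.657 mol
n/ν → T: 1.183, D: 1.552; T is limiting.
n(G) produced = (3/1) × 1.183 = 3.549 mol
Step 2:
n(G) available = 3.549 mol
n(Z) = 4.198 mol
n/ν → G: 3.549, Z: 2.099; Z is limiting.
n(B) = (3/2) × 4.198 = 6.297 mol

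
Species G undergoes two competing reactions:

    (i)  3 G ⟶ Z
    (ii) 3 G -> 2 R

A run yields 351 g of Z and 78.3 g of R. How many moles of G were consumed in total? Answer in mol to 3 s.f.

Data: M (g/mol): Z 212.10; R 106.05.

6.07 mol

n(Z) = 351 / 212.10 = 1.655 mol
n(R) = 78.3 / 106.05 = 0.7383 mol
n(G) via (i) = (3/1)×1.655 = 4.965 mol
n(G) via (ii) = (3/2)×0.7383 = 1.107 mol
total n(G) = 4.965 + 1.107 = 6.072 mol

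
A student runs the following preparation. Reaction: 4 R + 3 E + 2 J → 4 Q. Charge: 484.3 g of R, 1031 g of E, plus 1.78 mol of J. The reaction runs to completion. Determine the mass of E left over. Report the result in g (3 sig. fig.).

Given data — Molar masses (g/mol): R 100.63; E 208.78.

n(R) = 484.3 / 100.63 = 4.813 mol
n(E) = 1031 / 208.78 = 4.938 mol
n(J) = 1.780 mol
n/ν → R: 1.203, E: 1.646, J: 0.8900; J is limiting.
E consumed = (3/2) × 1.780 = 2.670 mol
E remaining = 4.938 − 2.670 = 2.268 mol
mass = 2.268 × 208.78 = 473.5 g

474 g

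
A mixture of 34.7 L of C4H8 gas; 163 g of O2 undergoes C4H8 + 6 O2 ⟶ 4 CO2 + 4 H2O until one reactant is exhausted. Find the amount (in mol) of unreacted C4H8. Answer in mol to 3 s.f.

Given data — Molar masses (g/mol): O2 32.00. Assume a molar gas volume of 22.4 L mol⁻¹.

0.700 mol

n(C4H8) = 34.70 / 22.4 = 1.549 mol
n(O2) = 163.0 / 32.00 = 5.094 mol
n/ν for C4H8 = 1.549/1 = 1.549
n/ν for O2 = 5.094/6 = 0.8490
Smallest n/ν is O2 → limiting reagent.
C4H8 consumed = (1/6) × 5.094 = 0.8490 mol
C4H8 remaining = 1.549 − 0.8490 = 0.7000 mol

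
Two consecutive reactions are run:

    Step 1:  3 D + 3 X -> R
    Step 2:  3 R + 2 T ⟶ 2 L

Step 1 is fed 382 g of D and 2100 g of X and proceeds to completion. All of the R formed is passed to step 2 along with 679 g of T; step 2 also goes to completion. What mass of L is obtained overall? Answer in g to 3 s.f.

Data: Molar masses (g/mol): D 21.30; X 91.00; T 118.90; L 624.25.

Step 1:
n(D) = 382.0 / 21.30 = 17.93 mol
n(X) = 2100 / 91.00 = 23.08 mol
n/ν for D = 17.93/3 = 5.977
n/ν for X = 23.08/3 = 7.693
Smallest n/ν is D → limiting reagent.
n(R) produced = (1/3) × 17.93 = 5.977 mol
Step 2:
n(R) available = 5.977 mol
n(T) = 679.0 / 118.90 = 5.711 mol
n/ν for R = 5.977/3 = 1.992
n/ν for T = 5.711/2 = 2.856
Smallest n/ν is R → limiting reagent.
n(L) = (2/3) × 5.977 = 3.985 mol
mass = 3.985 × 624.25 = 2488 g

2490 g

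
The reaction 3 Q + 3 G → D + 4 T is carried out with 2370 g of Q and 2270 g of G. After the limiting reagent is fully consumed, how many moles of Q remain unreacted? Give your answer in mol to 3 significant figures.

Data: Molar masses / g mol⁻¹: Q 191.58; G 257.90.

3.57 mol

n(Q) = 2370 / 191.58 = 12.37 mol
n(G) = 2270 / 257.90 = 8.802 mol
n/ν for Q = 12.37/3 = 4.123
n/ν for G = 8.802/3 = 2.934
Smallest n/ν is G → limiting reagent.
Q consumed = (3/3) × 8.802 = 8.802 mol
Q remaining = 12.37 − 8.802 = 3.568 mol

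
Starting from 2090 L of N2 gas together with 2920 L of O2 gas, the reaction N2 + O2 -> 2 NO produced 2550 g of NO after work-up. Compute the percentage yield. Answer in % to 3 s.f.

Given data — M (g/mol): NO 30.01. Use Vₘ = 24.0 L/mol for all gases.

n(N2) = 2090 / 24.0 = 87.08 mol
n(O2) = 2920 / 24.0 = 121.7 mol
n/ν for N2 = 87.08/1 = 87.08
n/ν for O2 = 121.7/1 = 121.7
Smallest n/ν is N2 → limiting reagent.
theoretical n(NO) = (2/1) × 87.08 = 174.2 mol → 5228 g
% yield = 2550 / 5228 × 100 = 48.78 %

48.8 %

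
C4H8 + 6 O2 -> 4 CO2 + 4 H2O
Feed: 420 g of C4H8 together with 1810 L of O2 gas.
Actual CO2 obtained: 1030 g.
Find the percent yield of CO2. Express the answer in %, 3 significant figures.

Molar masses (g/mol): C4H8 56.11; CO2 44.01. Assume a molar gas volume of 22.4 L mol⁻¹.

78.2 %

n(C4H8) = 420.0 / 56.11 = 7.485 mol
n(O2) = 1810 / 22.4 = 80.80 mol
n/ν for C4H8 = 7.485/1 = 7.485
n/ν for O2 = 80.80/6 = 13.47
Smallest n/ν is C4H8 → limiting reagent.
theoretical n(CO2) = (4/1) × 7.485 = 29.94 mol → 1318 g
% yield = 1030 / 1318 × 100 = 78.15 %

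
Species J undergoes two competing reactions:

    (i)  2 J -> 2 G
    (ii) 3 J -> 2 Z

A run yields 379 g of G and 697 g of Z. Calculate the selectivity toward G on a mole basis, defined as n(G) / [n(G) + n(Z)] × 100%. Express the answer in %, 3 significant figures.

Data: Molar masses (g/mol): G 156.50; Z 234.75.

44.9 %

n(G) = 379 / 156.50 = 2.422 mol
n(Z) = 697 / 234.75 = 2.969 mol
selectivity = 2.422/(2.422+2.969) × 100 = 44.93 %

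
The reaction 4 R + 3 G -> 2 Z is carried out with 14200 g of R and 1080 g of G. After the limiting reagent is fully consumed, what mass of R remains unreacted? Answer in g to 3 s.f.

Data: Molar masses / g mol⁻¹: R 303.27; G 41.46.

n(R) = 14200 / 303.27 = 46.82 mol
n(G) = 1080 / 41.46 = 26.05 mol
n/ν for R = 46.82/4 = 11.71
n/ν for G = 26.05/3 = 8.683
Smallest n/ν is G → limiting reagent.
R consumed = (4/3) × 26.05 = 34.73 mol
R remaining = 46.82 − 34.73 = 12.09 mol
mass = 12.09 × 303.27 = 3667 g

3670 g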